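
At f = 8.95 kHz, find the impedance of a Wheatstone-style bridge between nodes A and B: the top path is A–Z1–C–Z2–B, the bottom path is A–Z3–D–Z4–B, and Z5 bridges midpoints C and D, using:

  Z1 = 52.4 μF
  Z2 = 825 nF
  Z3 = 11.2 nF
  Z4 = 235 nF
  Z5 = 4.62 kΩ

Step 1 — Angular frequency: ω = 2π·f = 2π·8950 = 5.623e+04 rad/s.
Step 2 — Component impedances:
  Z1: Z = 1/(jωC) = -j/(ω·C) = 0 - j0.3394 Ω
  Z2: Z = 1/(jωC) = -j/(ω·C) = 0 - j21.55 Ω
  Z3: Z = 1/(jωC) = -j/(ω·C) = 0 - j1588 Ω
  Z4: Z = 1/(jωC) = -j/(ω·C) = 0 - j75.67 Ω
  Z5: Z = R = 4620 Ω
Step 3 — Bridge requires nodal analysis (the Z5 bridge couples midpoints C and D, so the two paths cannot be reduced to a simple series/parallel combination). Setting node B to ground and injecting 1 A at node A, the 3-node admittance system at A, C, D solves to V_A = Z_AB = 0.08909 - j21.61 Ω = 21.61∠-89.8° Ω.

Z = 0.08909 - j21.61 Ω = 21.61∠-89.8° Ω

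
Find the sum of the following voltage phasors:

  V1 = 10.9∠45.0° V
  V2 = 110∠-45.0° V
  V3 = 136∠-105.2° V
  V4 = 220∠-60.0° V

Step 1 — Convert each phasor to rectangular form:
  V1 = 10.9·(cos(45.0°) + j·sin(45.0°)) = 7.707 + j7.707 V
  V2 = 110·(cos(-45.0°) + j·sin(-45.0°)) = 77.78 - j77.78 V
  V3 = 136·(cos(-105.2°) + j·sin(-105.2°)) = -35.66 - j131.2 V
  V4 = 220·(cos(-60.0°) + j·sin(-60.0°)) = 110 - j190.5 V
Step 2 — Sum components: V_total = 159.8 - j391.8 V.
Step 3 — Convert to polar: |V_total| = 423.2 V, ∠V_total = -67.8°.

V_total = 423.2∠-67.8° V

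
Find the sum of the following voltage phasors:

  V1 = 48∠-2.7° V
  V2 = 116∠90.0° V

Step 1 — Convert each phasor to rectangular form:
  V1 = 48·(cos(-2.7°) + j·sin(-2.7°)) = 47.95 - j2.261 V
  V2 = 116·(cos(90.0°) + j·sin(90.0°)) = 0 + j116 V
Step 2 — Sum components: V_total = 47.95 + j113.7 V.
Step 3 — Convert to polar: |V_total| = 123.4 V, ∠V_total = 67.1°.

V_total = 123.4∠67.1° V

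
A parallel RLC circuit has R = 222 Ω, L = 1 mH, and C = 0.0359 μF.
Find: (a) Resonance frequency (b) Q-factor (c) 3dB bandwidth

Step 1 — Resonance: ω₀ = 1/√(LC) = 1/√(0.001·3.59e-08) = 1.669e+05 rad/s.
Step 2 — f₀ = ω₀/(2π) = 2.656e+04 Hz.
Step 3 — Parallel Q: Q = R/(ω₀L) = 222/(1.669e+05·0.001) = 1.33.
Step 4 — Bandwidth: Δω = ω₀/Q = 1.255e+05 rad/s; BW = Δω/(2π) = 1.997e+04 Hz.

(a) f₀ = 2.656e+04 Hz  (b) Q = 1.33  (c) BW = 1.997e+04 Hz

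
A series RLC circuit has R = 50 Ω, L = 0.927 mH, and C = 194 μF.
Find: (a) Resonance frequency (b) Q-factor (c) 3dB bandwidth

Step 1 — Resonance: ω₀ = 1/√(LC) = 1/√(0.000927·0.000194) = 2358 rad/s.
Step 2 — f₀ = ω₀/(2π) = 375.3 Hz.
Step 3 — Series Q: Q = ω₀L/R = 2358·0.000927/50 = 0.04372.
Step 4 — Bandwidth: Δω = ω₀/Q = 5.394e+04 rad/s; BW = Δω/(2π) = 8584 Hz.

(a) f₀ = 375.3 Hz  (b) Q = 0.04372  (c) BW = 8584 Hz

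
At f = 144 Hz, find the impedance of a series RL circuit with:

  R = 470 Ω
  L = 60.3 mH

Step 1 — Angular frequency: ω = 2π·f = 2π·144 = 904.8 rad/s.
Step 2 — Component impedances:
  R: Z = R = 470 Ω
  L: Z = jωL = j·904.8·0.0603 = 0 + j54.56 Ω
Step 3 — Series combination: Z_total = R + L = 470 + j54.56 Ω = 473.2∠6.6° Ω.

Z = 470 + j54.56 Ω = 473.2∠6.6° Ω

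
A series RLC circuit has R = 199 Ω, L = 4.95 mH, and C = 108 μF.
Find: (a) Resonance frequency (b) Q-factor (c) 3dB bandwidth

Step 1 — Resonance: ω₀ = 1/√(LC) = 1/√(0.00495·0.000108) = 1368 rad/s.
Step 2 — f₀ = ω₀/(2π) = 217.7 Hz.
Step 3 — Series Q: Q = ω₀L/R = 1368·0.00495/199 = 0.03402.
Step 4 — Bandwidth: Δω = ω₀/Q = 4.02e+04 rad/s; BW = Δω/(2π) = 6398 Hz.

(a) f₀ = 217.7 Hz  (b) Q = 0.03402  (c) BW = 6398 Hz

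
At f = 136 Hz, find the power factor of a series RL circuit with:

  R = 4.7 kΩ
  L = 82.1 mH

Step 1 — Angular frequency: ω = 2π·f = 2π·136 = 854.5 rad/s.
Step 2 — Component impedances:
  R: Z = R = 4700 Ω
  L: Z = jωL = j·854.5·0.0821 = 0 + j70.16 Ω
Step 3 — Series combination: Z_total = R + L = 4700 + j70.16 Ω = 4701∠0.9° Ω.
Step 4 — Power factor: PF = cos(φ) = Re(Z)/|Z| = 4700/4700.5 = 0.9999.
Step 5 — Type: Im(Z) = 70.16 ⇒ lagging (phase φ = 0.9°).

PF = 0.9999 (lagging, φ = 0.9°)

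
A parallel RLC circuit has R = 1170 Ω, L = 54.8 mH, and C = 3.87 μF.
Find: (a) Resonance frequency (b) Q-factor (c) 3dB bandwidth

Step 1 — Resonance: ω₀ = 1/√(LC) = 1/√(0.0548·3.87e-06) = 2171 rad/s.
Step 2 — f₀ = ω₀/(2π) = 345.6 Hz.
Step 3 — Parallel Q: Q = R/(ω₀L) = 1170/(2171·0.0548) = 9.832.
Step 4 — Bandwidth: Δω = ω₀/Q = 220.9 rad/s; BW = Δω/(2π) = 35.15 Hz.

(a) f₀ = 345.6 Hz  (b) Q = 9.832  (c) BW = 35.15 Hz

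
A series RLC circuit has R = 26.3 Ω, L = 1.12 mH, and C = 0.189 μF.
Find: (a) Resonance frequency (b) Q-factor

Step 1 — Resonance condition Im(Z)=0 gives ω₀ = 1/√(LC).
Step 2 — ω₀ = 1/√(0.00112·1.89e-07) = 6.873e+04 rad/s.
Step 3 — f₀ = ω₀/(2π) = 1.094e+04 Hz.
Step 4 — Series Q: Q = ω₀L/R = 6.873e+04·0.00112/26.3 = 2.927.

(a) f₀ = 1.094e+04 Hz  (b) Q = 2.927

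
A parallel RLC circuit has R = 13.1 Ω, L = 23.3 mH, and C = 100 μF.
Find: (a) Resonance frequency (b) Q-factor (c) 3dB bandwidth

Step 1 — Resonance: ω₀ = 1/√(LC) = 1/√(0.0233·0.0001) = 655.1 rad/s.
Step 2 — f₀ = ω₀/(2π) = 104.3 Hz.
Step 3 — Parallel Q: Q = R/(ω₀L) = 13.1/(655.1·0.0233) = 0.8582.
Step 4 — Bandwidth: Δω = ω₀/Q = 763.4 rad/s; BW = Δω/(2π) = 121.5 Hz.

(a) f₀ = 104.3 Hz  (b) Q = 0.8582  (c) BW = 121.5 Hz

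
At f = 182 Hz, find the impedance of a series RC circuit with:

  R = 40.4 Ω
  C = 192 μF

Step 1 — Angular frequency: ω = 2π·f = 2π·182 = 1144 rad/s.
Step 2 — Component impedances:
  R: Z = R = 40.4 Ω
  C: Z = 1/(jωC) = -j/(ω·C) = 0 - j4.555 Ω
Step 3 — Series combination: Z_total = R + C = 40.4 - j4.555 Ω = 40.66∠-6.4° Ω.

Z = 40.4 - j4.555 Ω = 40.66∠-6.4° Ω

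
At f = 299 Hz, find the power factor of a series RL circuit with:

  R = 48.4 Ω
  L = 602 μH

Step 1 — Angular frequency: ω = 2π·f = 2π·299 = 1879 rad/s.
Step 2 — Component impedances:
  R: Z = R = 48.4 Ω
  L: Z = jωL = j·1879·0.000602 = 0 + j1.131 Ω
Step 3 — Series combination: Z_total = R + L = 48.4 + j1.131 Ω = 48.41∠1.3° Ω.
Step 4 — Power factor: PF = cos(φ) = Re(Z)/|Z| = 48.4/48.413 = 0.9997.
Step 5 — Type: Im(Z) = 1.131 ⇒ lagging (phase φ = 1.3°).

PF = 0.9997 (lagging, φ = 1.3°)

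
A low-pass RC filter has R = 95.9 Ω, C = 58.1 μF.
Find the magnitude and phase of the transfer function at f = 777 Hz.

Step 1 — Angular frequency: ω = 2π·777 = 4882 rad/s.
Step 2 — Transfer function: H(jω) = 1/(1 + jωRC).
Step 3 — Denominator: 1 + jωRC = 1 + j·4882·95.9·5.81e-05 = 1 + j27.2.
Step 4 — H = 0.00135 - j0.03671.
Step 5 — Magnitude: |H| = 0.03674 (-28.7 dB); phase: φ = -87.9°.

|H| = 0.03674 (-28.7 dB), φ = -87.9°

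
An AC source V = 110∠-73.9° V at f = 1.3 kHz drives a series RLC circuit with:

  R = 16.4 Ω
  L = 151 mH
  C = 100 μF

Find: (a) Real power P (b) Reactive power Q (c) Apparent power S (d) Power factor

Step 1 — Angular frequency: ω = 2π·f = 2π·1300 = 8168 rad/s.
Step 2 — Component impedances:
  R: Z = R = 16.4 Ω
  L: Z = jωL = j·8168·0.151 = 0 + j1233 Ω
  C: Z = 1/(jωC) = -j/(ω·C) = 0 - j1.224 Ω
Step 3 — Series combination: Z_total = R + L + C = 16.4 + j1232 Ω = 1232∠89.2° Ω.
Step 4 — Source phasor: V = 110∠-73.9° V = 30.5 - j105.7 V.
Step 5 — Current: I = V / Z = -0.08543 - j0.02589 A = 0.08927∠-163.1° A.
Step 6 — Complex power: S = V·I* = 0.1307 + j9.818 VA.
Step 7 — Real power: P = Re(S) = 0.1307 W.
Step 8 — Reactive power: Q = Im(S) = 9.818 VAR.
Step 9 — Apparent power: |S| = 9.819 VA.
Step 10 — Power factor: PF = P/|S| = 0.01331 (lagging).

(a) P = 0.1307 W  (b) Q = 9.818 VAR  (c) S = 9.819 VA  (d) PF = 0.01331 (lagging)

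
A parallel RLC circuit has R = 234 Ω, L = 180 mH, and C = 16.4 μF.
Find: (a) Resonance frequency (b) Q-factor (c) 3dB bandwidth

Step 1 — Resonance: ω₀ = 1/√(LC) = 1/√(0.18·1.64e-05) = 582 rad/s.
Step 2 — f₀ = ω₀/(2π) = 92.63 Hz.
Step 3 — Parallel Q: Q = R/(ω₀L) = 234/(582·0.18) = 2.234.
Step 4 — Bandwidth: Δω = ω₀/Q = 260.6 rad/s; BW = Δω/(2π) = 41.47 Hz.

(a) f₀ = 92.63 Hz  (b) Q = 2.234  (c) BW = 41.47 Hz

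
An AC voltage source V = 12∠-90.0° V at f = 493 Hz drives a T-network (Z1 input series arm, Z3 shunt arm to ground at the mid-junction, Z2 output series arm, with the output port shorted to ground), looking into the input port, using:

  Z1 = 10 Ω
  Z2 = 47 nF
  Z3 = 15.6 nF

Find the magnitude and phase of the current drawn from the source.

Step 1 — Angular frequency: ω = 2π·f = 2π·493 = 3098 rad/s.
Step 2 — Component impedances:
  Z1: Z = R = 10 Ω
  Z2: Z = 1/(jωC) = -j/(ω·C) = 0 - j6869 Ω
  Z3: Z = 1/(jωC) = -j/(ω·C) = 0 - j2.069e+04 Ω
Step 3 — With the output port shorted to ground, the output series arm Z2 runs from the junction to ground; the shunt arm Z3 also runs from the junction to ground. They appear in parallel: Z3 || Z2 = 0 - j5157 Ω.
Step 4 — Series with input arm Z1: Z_in = Z1 + (Z3 || Z2) = 10 - j5157 Ω = 5157∠-89.9° Ω.
Step 5 — Source phasor: V = 12∠-90.0° V = 0 - j12 V.
Step 6 — Ohm's law: I = V / Z_total = (0 - j12) / (10 - j5157) = 0.002327 - j4.512e-06 A.
Step 7 — Convert to polar: |I| = 0.002327 A, ∠I = -0.1°.

I = 0.002327∠-0.1° A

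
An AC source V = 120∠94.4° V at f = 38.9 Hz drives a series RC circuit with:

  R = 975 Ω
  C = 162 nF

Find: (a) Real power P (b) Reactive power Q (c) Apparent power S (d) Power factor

Step 1 — Angular frequency: ω = 2π·f = 2π·38.9 = 244.4 rad/s.
Step 2 — Component impedances:
  R: Z = R = 975 Ω
  C: Z = 1/(jωC) = -j/(ω·C) = 0 - j2.526e+04 Ω
Step 3 — Series combination: Z_total = R + C = 975 - j2.526e+04 Ω = 2.527e+04∠-87.8° Ω.
Step 4 — Source phasor: V = 120∠94.4° V = -9.206 + j119.6 V.
Step 5 — Current: I = V / Z = -0.004744 - j0.0001814 A = 0.004748∠-177.8° A.
Step 6 — Complex power: S = V·I* = 0.02198 - j0.5693 VA.
Step 7 — Real power: P = Re(S) = 0.02198 W.
Step 8 — Reactive power: Q = Im(S) = -0.5693 VAR.
Step 9 — Apparent power: |S| = 0.5697 VA.
Step 10 — Power factor: PF = P/|S| = 0.03858 (leading).

(a) P = 0.02198 W  (b) Q = -0.5693 VAR  (c) S = 0.5697 VA  (d) PF = 0.03858 (leading)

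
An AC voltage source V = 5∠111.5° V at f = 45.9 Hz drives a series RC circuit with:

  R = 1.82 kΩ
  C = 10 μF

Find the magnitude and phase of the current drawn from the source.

Step 1 — Angular frequency: ω = 2π·f = 2π·45.9 = 288.4 rad/s.
Step 2 — Component impedances:
  R: Z = R = 1820 Ω
  C: Z = 1/(jωC) = -j/(ω·C) = 0 - j346.7 Ω
Step 3 — Series combination: Z_total = R + C = 1820 - j346.7 Ω = 1853∠-10.8° Ω.
Step 4 — Source phasor: V = 5∠111.5° V = -1.833 + j4.652 V.
Step 5 — Ohm's law: I = V / Z_total = (-1.833 + j4.652) / (1820 - j346.7) = -0.001442 + j0.002281 A.
Step 6 — Convert to polar: |I| = 0.002699 A, ∠I = 122.3°.

I = 0.002699∠122.3° A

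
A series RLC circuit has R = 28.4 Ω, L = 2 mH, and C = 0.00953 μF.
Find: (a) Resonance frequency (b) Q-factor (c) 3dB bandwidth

Step 1 — Resonance: ω₀ = 1/√(LC) = 1/√(0.002·9.53e-09) = 2.291e+05 rad/s.
Step 2 — f₀ = ω₀/(2π) = 3.646e+04 Hz.
Step 3 — Series Q: Q = ω₀L/R = 2.291e+05·0.002/28.4 = 16.13.
Step 4 — Bandwidth: Δω = ω₀/Q = 1.42e+04 rad/s; BW = Δω/(2π) = 2260 Hz.

(a) f₀ = 3.646e+04 Hz  (b) Q = 16.13  (c) BW = 2260 Hz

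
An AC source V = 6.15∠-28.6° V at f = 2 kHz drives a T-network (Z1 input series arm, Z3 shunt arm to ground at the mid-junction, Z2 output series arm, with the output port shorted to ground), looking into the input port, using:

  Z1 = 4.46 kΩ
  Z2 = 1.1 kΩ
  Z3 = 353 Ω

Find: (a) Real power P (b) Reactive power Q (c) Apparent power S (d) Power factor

Step 1 — Angular frequency: ω = 2π·f = 2π·2000 = 1.257e+04 rad/s.
Step 2 — Component impedances:
  Z1: Z = R = 4460 Ω
  Z2: Z = R = 1100 Ω
  Z3: Z = R = 353 Ω
Step 3 — With the output port shorted to ground, the output series arm Z2 runs from the junction to ground; the shunt arm Z3 also runs from the junction to ground. They appear in parallel: Z3 || Z2 = 267.2 Ω.
Step 4 — Series with input arm Z1: Z_in = Z1 + (Z3 || Z2) = 4727 Ω = 4727∠0.0° Ω.
Step 5 — Source phasor: V = 6.15∠-28.6° V = 5.4 - j2.944 V.
Step 6 — Current: I = V / Z = 0.001142 - j0.0006228 A = 0.001301∠-28.6° A.
Step 7 — Complex power: S = V·I* = 0.008001 VA.
Step 8 — Real power: P = Re(S) = 0.008001 W.
Step 9 — Reactive power: Q = Im(S) = 0 VAR.
Step 10 — Apparent power: |S| = 0.008001 VA.
Step 11 — Power factor: PF = P/|S| = 1 (unity).

(a) P = 0.008001 W  (b) Q = 0 VAR  (c) S = 0.008001 VA  (d) PF = 1 (unity)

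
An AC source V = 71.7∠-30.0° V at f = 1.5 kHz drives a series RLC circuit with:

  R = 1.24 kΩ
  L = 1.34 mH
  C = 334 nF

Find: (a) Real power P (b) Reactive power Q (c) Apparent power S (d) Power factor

Step 1 — Angular frequency: ω = 2π·f = 2π·1500 = 9425 rad/s.
Step 2 — Component impedances:
  R: Z = R = 1240 Ω
  L: Z = jωL = j·9425·0.00134 = 0 + j12.63 Ω
  C: Z = 1/(jωC) = -j/(ω·C) = 0 - j317.7 Ω
Step 3 — Series combination: Z_total = R + L + C = 1240 - j305 Ω = 1277∠-13.8° Ω.
Step 4 — Source phasor: V = 71.7∠-30.0° V = 62.09 - j35.85 V.
Step 5 — Current: I = V / Z = 0.05392 - j0.01565 A = 0.05615∠-16.2° A.
Step 6 — Complex power: S = V·I* = 3.909 - j0.9617 VA.
Step 7 — Real power: P = Re(S) = 3.909 W.
Step 8 — Reactive power: Q = Im(S) = -0.9617 VAR.
Step 9 — Apparent power: |S| = 4.026 VA.
Step 10 — Power factor: PF = P/|S| = 0.971 (leading).

(a) P = 3.909 W  (b) Q = -0.9617 VAR  (c) S = 4.026 VA  (d) PF = 0.971 (leading)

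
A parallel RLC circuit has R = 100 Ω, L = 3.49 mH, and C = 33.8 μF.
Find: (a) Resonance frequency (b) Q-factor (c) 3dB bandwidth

Step 1 — Resonance: ω₀ = 1/√(LC) = 1/√(0.00349·3.38e-05) = 2912 rad/s.
Step 2 — f₀ = ω₀/(2π) = 463.4 Hz.
Step 3 — Parallel Q: Q = R/(ω₀L) = 100/(2912·0.00349) = 9.841.
Step 4 — Bandwidth: Δω = ω₀/Q = 295.9 rad/s; BW = Δω/(2π) = 47.09 Hz.

(a) f₀ = 463.4 Hz  (b) Q = 9.841  (c) BW = 47.09 Hz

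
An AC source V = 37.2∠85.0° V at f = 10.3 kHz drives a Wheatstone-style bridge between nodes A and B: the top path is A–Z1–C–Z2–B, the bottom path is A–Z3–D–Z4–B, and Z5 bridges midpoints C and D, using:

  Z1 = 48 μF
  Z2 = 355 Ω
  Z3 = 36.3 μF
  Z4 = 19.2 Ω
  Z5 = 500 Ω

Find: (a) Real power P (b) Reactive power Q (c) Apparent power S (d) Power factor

Step 1 — Angular frequency: ω = 2π·f = 2π·1.03e+04 = 6.472e+04 rad/s.
Step 2 — Component impedances:
  Z1: Z = 1/(jωC) = -j/(ω·C) = 0 - j0.3219 Ω
  Z2: Z = R = 355 Ω
  Z3: Z = 1/(jωC) = -j/(ω·C) = 0 - j0.4257 Ω
  Z4: Z = R = 19.2 Ω
  Z5: Z = R = 500 Ω
Step 3 — Bridge requires nodal analysis (the Z5 bridge couples midpoints C and D, so the two paths cannot be reduced to a simple series/parallel combination). Setting node B to ground and injecting 1 A at node A, the 3-node admittance system at A, C, D solves to V_A = Z_AB = 18.22 - j0.384 Ω = 18.22∠-1.2° Ω.
Step 4 — Source phasor: V = 37.2∠85.0° V = 3.242 + j37.06 V.
Step 5 — Current: I = V / Z = 0.135 + j2.037 A = 2.042∠86.2° A.
Step 6 — Complex power: S = V·I* = 75.94 - j1.601 VA.
Step 7 — Real power: P = Re(S) = 75.94 W.
Step 8 — Reactive power: Q = Im(S) = -1.601 VAR.
Step 9 — Apparent power: |S| = 75.95 VA.
Step 10 — Power factor: PF = P/|S| = 0.9998 (leading).

(a) P = 75.94 W  (b) Q = -1.601 VAR  (c) S = 75.95 VA  (d) PF = 0.9998 (leading)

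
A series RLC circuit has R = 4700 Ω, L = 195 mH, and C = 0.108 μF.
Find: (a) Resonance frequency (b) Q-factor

Step 1 — Resonance condition Im(Z)=0 gives ω₀ = 1/√(LC).
Step 2 — ω₀ = 1/√(0.195·1.08e-07) = 6891 rad/s.
Step 3 — f₀ = ω₀/(2π) = 1097 Hz.
Step 4 — Series Q: Q = ω₀L/R = 6891·0.195/4700 = 0.2859.

(a) f₀ = 1097 Hz  (b) Q = 0.2859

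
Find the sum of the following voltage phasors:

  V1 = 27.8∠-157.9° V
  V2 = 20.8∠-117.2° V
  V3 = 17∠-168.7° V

Step 1 — Convert each phasor to rectangular form:
  V1 = 27.8·(cos(-157.9°) + j·sin(-157.9°)) = -25.76 - j10.46 V
  V2 = 20.8·(cos(-117.2°) + j·sin(-117.2°)) = -9.508 - j18.5 V
  V3 = 17·(cos(-168.7°) + j·sin(-168.7°)) = -16.67 - j3.331 V
Step 2 — Sum components: V_total = -51.94 - j32.29 V.
Step 3 — Convert to polar: |V_total| = 61.16 V, ∠V_total = -148.1°.

V_total = 61.16∠-148.1° V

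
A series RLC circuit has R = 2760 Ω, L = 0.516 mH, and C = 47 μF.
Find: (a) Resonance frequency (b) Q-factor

Step 1 — Resonance condition Im(Z)=0 gives ω₀ = 1/√(LC).
Step 2 — ω₀ = 1/√(0.000516·4.7e-05) = 6421 rad/s.
Step 3 — f₀ = ω₀/(2π) = 1022 Hz.
Step 4 — Series Q: Q = ω₀L/R = 6421·0.000516/2760 = 0.001201.

(a) f₀ = 1022 Hz  (b) Q = 0.001201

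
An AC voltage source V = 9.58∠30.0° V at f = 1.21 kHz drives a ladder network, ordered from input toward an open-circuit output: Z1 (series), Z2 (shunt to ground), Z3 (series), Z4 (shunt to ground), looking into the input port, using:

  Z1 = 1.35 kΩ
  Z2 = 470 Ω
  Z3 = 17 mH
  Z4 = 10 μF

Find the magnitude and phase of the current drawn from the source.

Step 1 — Angular frequency: ω = 2π·f = 2π·1210 = 7603 rad/s.
Step 2 — Component impedances:
  Z1: Z = R = 1350 Ω
  Z2: Z = R = 470 Ω
  Z3: Z = jωL = j·7603·0.017 = 0 + j129.2 Ω
  Z4: Z = 1/(jωC) = -j/(ω·C) = 0 - j13.15 Ω
Step 3 — Ladder network (open output): work backward from the far end, alternating series and parallel combinations. Z_in = 1377 + j109.4 Ω = 1381∠4.5° Ω.
Step 4 — Source phasor: V = 9.58∠30.0° V = 8.297 + j4.79 V.
Step 5 — Ohm's law: I = V / Z_total = (8.297 + j4.79) / (1377 + j109.4) = 0.006262 + j0.002981 A.
Step 6 — Convert to polar: |I| = 0.006935 A, ∠I = 25.5°.

I = 0.006935∠25.5° A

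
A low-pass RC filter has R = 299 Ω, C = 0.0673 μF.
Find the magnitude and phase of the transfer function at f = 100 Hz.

Step 1 — Angular frequency: ω = 2π·100 = 628.3 rad/s.
Step 2 — Transfer function: H(jω) = 1/(1 + jωRC).
Step 3 — Denominator: 1 + jωRC = 1 + j·628.3·299·6.73e-08 = 1 + j0.01264.
Step 4 — H = 0.9998 - j0.01264.
Step 5 — Magnitude: |H| = 0.9999 (-0.0 dB); phase: φ = -0.7°.

|H| = 0.9999 (-0.0 dB), φ = -0.7°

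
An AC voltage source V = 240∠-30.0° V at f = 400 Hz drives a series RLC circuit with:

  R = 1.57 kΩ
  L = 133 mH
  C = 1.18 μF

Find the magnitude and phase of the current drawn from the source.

Step 1 — Angular frequency: ω = 2π·f = 2π·400 = 2513 rad/s.
Step 2 — Component impedances:
  R: Z = R = 1570 Ω
  L: Z = jωL = j·2513·0.133 = 0 + j334.3 Ω
  C: Z = 1/(jωC) = -j/(ω·C) = 0 - j337.2 Ω
Step 3 — Series combination: Z_total = R + L + C = 1570 - j2.927 Ω = 1570∠-0.1° Ω.
Step 4 — Source phasor: V = 240∠-30.0° V = 207.8 - j120 V.
Step 5 — Ohm's law: I = V / Z_total = (207.8 - j120) / (1570 - j2.927) = 0.1325 - j0.07619 A.
Step 6 — Convert to polar: |I| = 0.1529 A, ∠I = -29.9°.

I = 0.1529∠-29.9° A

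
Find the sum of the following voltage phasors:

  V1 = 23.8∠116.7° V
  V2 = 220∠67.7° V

Step 1 — Convert each phasor to rectangular form:
  V1 = 23.8·(cos(116.7°) + j·sin(116.7°)) = -10.69 + j21.26 V
  V2 = 220·(cos(67.7°) + j·sin(67.7°)) = 83.48 + j203.5 V
Step 2 — Sum components: V_total = 72.79 + j224.8 V.
Step 3 — Convert to polar: |V_total| = 236.3 V, ∠V_total = 72.1°.

V_total = 236.3∠72.1° V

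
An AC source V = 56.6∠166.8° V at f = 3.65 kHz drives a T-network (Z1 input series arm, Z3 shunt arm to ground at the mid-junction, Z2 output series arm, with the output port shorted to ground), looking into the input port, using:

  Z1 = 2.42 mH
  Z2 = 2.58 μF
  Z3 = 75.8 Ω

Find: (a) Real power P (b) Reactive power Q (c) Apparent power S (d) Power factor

Step 1 — Angular frequency: ω = 2π·f = 2π·3650 = 2.293e+04 rad/s.
Step 2 — Component impedances:
  Z1: Z = jωL = j·2.293e+04·0.00242 = 0 + j55.5 Ω
  Z2: Z = 1/(jωC) = -j/(ω·C) = 0 - j16.9 Ω
  Z3: Z = R = 75.8 Ω
Step 3 — With the output port shorted to ground, the output series arm Z2 runs from the junction to ground; the shunt arm Z3 also runs from the junction to ground. They appear in parallel: Z3 || Z2 = 3.59 - j16.1 Ω.
Step 4 — Series with input arm Z1: Z_in = Z1 + (Z3 || Z2) = 3.59 + j39.4 Ω = 39.56∠84.8° Ω.
Step 5 — Source phasor: V = 56.6∠166.8° V = -55.1 + j12.92 V.
Step 6 — Current: I = V / Z = 0.199 + j1.417 A = 1.431∠82.0° A.
Step 7 — Complex power: S = V·I* = 7.348 + j80.64 VA.
Step 8 — Real power: P = Re(S) = 7.348 W.
Step 9 — Reactive power: Q = Im(S) = 80.64 VAR.
Step 10 — Apparent power: |S| = 80.98 VA.
Step 11 — Power factor: PF = P/|S| = 0.09074 (lagging).

(a) P = 7.348 W  (b) Q = 80.64 VAR  (c) S = 80.98 VA  (d) PF = 0.09074 (lagging)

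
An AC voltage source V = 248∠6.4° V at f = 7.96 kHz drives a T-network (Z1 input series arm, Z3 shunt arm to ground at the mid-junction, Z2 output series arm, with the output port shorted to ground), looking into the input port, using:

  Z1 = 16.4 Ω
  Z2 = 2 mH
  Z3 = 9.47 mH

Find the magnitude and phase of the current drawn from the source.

Step 1 — Angular frequency: ω = 2π·f = 2π·7960 = 5.001e+04 rad/s.
Step 2 — Component impedances:
  Z1: Z = R = 16.4 Ω
  Z2: Z = jωL = j·5.001e+04·0.002 = 0 + j100 Ω
  Z3: Z = jωL = j·5.001e+04·0.00947 = 0 + j473.6 Ω
Step 3 — With the output port shorted to ground, the output series arm Z2 runs from the junction to ground; the shunt arm Z3 also runs from the junction to ground. They appear in parallel: Z3 || Z2 = 0 + j82.59 Ω.
Step 4 — Series with input arm Z1: Z_in = Z1 + (Z3 || Z2) = 16.4 + j82.59 Ω = 84.2∠78.8° Ω.
Step 5 — Source phasor: V = 248∠6.4° V = 246.5 + j27.64 V.
Step 6 — Ohm's law: I = V / Z_total = (246.5 + j27.64) / (16.4 + j82.59) = 0.8922 - j2.807 A.
Step 7 — Convert to polar: |I| = 2.945 A, ∠I = -72.4°.

I = 2.945∠-72.4° A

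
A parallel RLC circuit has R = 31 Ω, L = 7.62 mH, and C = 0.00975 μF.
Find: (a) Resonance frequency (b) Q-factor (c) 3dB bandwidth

Step 1 — Resonance: ω₀ = 1/√(LC) = 1/√(0.00762·9.75e-09) = 1.16e+05 rad/s.
Step 2 — f₀ = ω₀/(2π) = 1.846e+04 Hz.
Step 3 — Parallel Q: Q = R/(ω₀L) = 31/(1.16e+05·0.00762) = 0.03507.
Step 4 — Bandwidth: Δω = ω₀/Q = 3.309e+06 rad/s; BW = Δω/(2π) = 5.266e+05 Hz.

(a) f₀ = 1.846e+04 Hz  (b) Q = 0.03507  (c) BW = 5.266e+05 Hz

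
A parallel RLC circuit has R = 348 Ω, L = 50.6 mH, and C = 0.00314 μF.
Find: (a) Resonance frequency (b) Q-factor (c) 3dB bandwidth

Step 1 — Resonance: ω₀ = 1/√(LC) = 1/√(0.0506·3.14e-09) = 7.933e+04 rad/s.
Step 2 — f₀ = ω₀/(2π) = 1.263e+04 Hz.
Step 3 — Parallel Q: Q = R/(ω₀L) = 348/(7.933e+04·0.0506) = 0.08669.
Step 4 — Bandwidth: Δω = ω₀/Q = 9.151e+05 rad/s; BW = Δω/(2π) = 1.457e+05 Hz.

(a) f₀ = 1.263e+04 Hz  (b) Q = 0.08669  (c) BW = 1.457e+05 Hz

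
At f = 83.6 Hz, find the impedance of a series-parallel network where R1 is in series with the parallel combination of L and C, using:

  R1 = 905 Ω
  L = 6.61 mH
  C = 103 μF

Step 1 — Angular frequency: ω = 2π·f = 2π·83.6 = 525.3 rad/s.
Step 2 — Component impedances:
  R1: Z = R = 905 Ω
  L: Z = jωL = j·525.3·0.00661 = 0 + j3.472 Ω
  C: Z = 1/(jωC) = -j/(ω·C) = 0 - j18.48 Ω
Step 3 — Parallel branch: L || C = 1/(1/L + 1/C) = 0 + j4.275 Ω.
Step 4 — Series with R1: Z_total = R1 + (L || C) = 905 + j4.275 Ω = 905∠0.3° Ω.

Z = 905 + j4.275 Ω = 905∠0.3° Ω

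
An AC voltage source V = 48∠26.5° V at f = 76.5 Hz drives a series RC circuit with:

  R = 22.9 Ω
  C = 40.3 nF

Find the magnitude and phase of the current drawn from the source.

Step 1 — Angular frequency: ω = 2π·f = 2π·76.5 = 480.7 rad/s.
Step 2 — Component impedances:
  R: Z = R = 22.9 Ω
  C: Z = 1/(jωC) = -j/(ω·C) = 0 - j5.162e+04 Ω
Step 3 — Series combination: Z_total = R + C = 22.9 - j5.162e+04 Ω = 5.162e+04∠-90.0° Ω.
Step 4 — Source phasor: V = 48∠26.5° V = 42.96 + j21.42 V.
Step 5 — Ohm's law: I = V / Z_total = (42.96 + j21.42) / (22.9 - j5.162e+04) = -0.0004145 + j0.0008323 A.
Step 6 — Convert to polar: |I| = 0.0009298 A, ∠I = 116.5°.

I = 0.0009298∠116.5° A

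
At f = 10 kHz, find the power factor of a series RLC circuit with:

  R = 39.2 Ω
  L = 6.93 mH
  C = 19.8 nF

Step 1 — Angular frequency: ω = 2π·f = 2π·1e+04 = 6.283e+04 rad/s.
Step 2 — Component impedances:
  R: Z = R = 39.2 Ω
  L: Z = jωL = j·6.283e+04·0.00693 = 0 + j435.4 Ω
  C: Z = 1/(jωC) = -j/(ω·C) = 0 - j803.8 Ω
Step 3 — Series combination: Z_total = R + L + C = 39.2 - j368.4 Ω = 370.5∠-83.9° Ω.
Step 4 — Power factor: PF = cos(φ) = Re(Z)/|Z| = 39.2/370.5 = 0.1058.
Step 5 — Type: Im(Z) = -368.4 ⇒ leading (phase φ = -83.9°).

PF = 0.1058 (leading, φ = -83.9°)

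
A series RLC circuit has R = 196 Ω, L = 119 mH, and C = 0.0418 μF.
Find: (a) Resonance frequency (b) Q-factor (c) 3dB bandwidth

Step 1 — Resonance condition Im(Z)=0 gives ω₀ = 1/√(LC).
Step 2 — ω₀ = 1/√(0.119·4.18e-08) = 1.418e+04 rad/s.
Step 3 — f₀ = ω₀/(2π) = 2257 Hz.
Step 4 — Series Q: Q = ω₀L/R = 1.418e+04·0.119/196 = 8.609.
Step 5 — 3dB bandwidth: Δω = ω₀/Q = 1647 rad/s; BW = Δω/(2π) = 262.1 Hz.

(a) f₀ = 2257 Hz  (b) Q = 8.609  (c) BW = 262.1 Hz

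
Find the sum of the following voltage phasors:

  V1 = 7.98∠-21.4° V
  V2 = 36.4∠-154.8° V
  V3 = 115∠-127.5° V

Step 1 — Convert each phasor to rectangular form:
  V1 = 7.98·(cos(-21.4°) + j·sin(-21.4°)) = 7.43 - j2.912 V
  V2 = 36.4·(cos(-154.8°) + j·sin(-154.8°)) = -32.94 - j15.5 V
  V3 = 115·(cos(-127.5°) + j·sin(-127.5°)) = -70.01 - j91.24 V
Step 2 — Sum components: V_total = -95.51 - j109.6 V.
Step 3 — Convert to polar: |V_total| = 145.4 V, ∠V_total = -131.1°.

V_total = 145.4∠-131.1° V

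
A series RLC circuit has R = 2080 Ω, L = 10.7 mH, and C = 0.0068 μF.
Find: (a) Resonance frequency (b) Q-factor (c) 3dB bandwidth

Step 1 — Resonance condition Im(Z)=0 gives ω₀ = 1/√(LC).
Step 2 — ω₀ = 1/√(0.0107·6.8e-09) = 1.172e+05 rad/s.
Step 3 — f₀ = ω₀/(2π) = 1.866e+04 Hz.
Step 4 — Series Q: Q = ω₀L/R = 1.172e+05·0.0107/2080 = 0.6031.
Step 5 — 3dB bandwidth: Δω = ω₀/Q = 1.944e+05 rad/s; BW = Δω/(2π) = 3.094e+04 Hz.

(a) f₀ = 1.866e+04 Hz  (b) Q = 0.6031  (c) BW = 3.094e+04 Hz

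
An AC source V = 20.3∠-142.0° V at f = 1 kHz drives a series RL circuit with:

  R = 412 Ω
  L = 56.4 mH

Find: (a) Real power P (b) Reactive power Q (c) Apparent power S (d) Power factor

Step 1 — Angular frequency: ω = 2π·f = 2π·1000 = 6283 rad/s.
Step 2 — Component impedances:
  R: Z = R = 412 Ω
  L: Z = jωL = j·6283·0.0564 = 0 + j354.4 Ω
Step 3 — Series combination: Z_total = R + L = 412 + j354.4 Ω = 543.4∠40.7° Ω.
Step 4 — Source phasor: V = 20.3∠-142.0° V = -16 - j12.5 V.
Step 5 — Current: I = V / Z = -0.03731 + j0.001759 A = 0.03735∠177.3° A.
Step 6 — Complex power: S = V·I* = 0.5749 + j0.4945 VA.
Step 7 — Real power: P = Re(S) = 0.5749 W.
Step 8 — Reactive power: Q = Im(S) = 0.4945 VAR.
Step 9 — Apparent power: |S| = 0.7583 VA.
Step 10 — Power factor: PF = P/|S| = 0.7581 (lagging).

(a) P = 0.5749 W  (b) Q = 0.4945 VAR  (c) S = 0.7583 VA  (d) PF = 0.7581 (lagging)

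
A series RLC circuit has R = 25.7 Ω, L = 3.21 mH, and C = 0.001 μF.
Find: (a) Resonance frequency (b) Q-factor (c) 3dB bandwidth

Step 1 — Resonance condition Im(Z)=0 gives ω₀ = 1/√(LC).
Step 2 — ω₀ = 1/√(0.00321·1e-09) = 5.581e+05 rad/s.
Step 3 — f₀ = ω₀/(2π) = 8.883e+04 Hz.
Step 4 — Series Q: Q = ω₀L/R = 5.581e+05·0.00321/25.7 = 69.71.
Step 5 — 3dB bandwidth: Δω = ω₀/Q = 8006 rad/s; BW = Δω/(2π) = 1274 Hz.

(a) f₀ = 8.883e+04 Hz  (b) Q = 69.71  (c) BW = 1274 Hz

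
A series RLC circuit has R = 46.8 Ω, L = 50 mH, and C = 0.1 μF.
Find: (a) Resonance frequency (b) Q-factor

Step 1 — Resonance condition Im(Z)=0 gives ω₀ = 1/√(LC).
Step 2 — ω₀ = 1/√(0.05·1e-07) = 1.414e+04 rad/s.
Step 3 — f₀ = ω₀/(2π) = 2251 Hz.
Step 4 — Series Q: Q = ω₀L/R = 1.414e+04·0.05/46.8 = 15.11.

(a) f₀ = 2251 Hz  (b) Q = 15.11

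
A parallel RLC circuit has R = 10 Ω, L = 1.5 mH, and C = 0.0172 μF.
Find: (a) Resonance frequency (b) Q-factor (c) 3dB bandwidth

Step 1 — Resonance: ω₀ = 1/√(LC) = 1/√(0.0015·1.72e-08) = 1.969e+05 rad/s.
Step 2 — f₀ = ω₀/(2π) = 3.133e+04 Hz.
Step 3 — Parallel Q: Q = R/(ω₀L) = 10/(1.969e+05·0.0015) = 0.03386.
Step 4 — Bandwidth: Δω = ω₀/Q = 5.814e+06 rad/s; BW = Δω/(2π) = 9.253e+05 Hz.

(a) f₀ = 3.133e+04 Hz  (b) Q = 0.03386  (c) BW = 9.253e+05 Hz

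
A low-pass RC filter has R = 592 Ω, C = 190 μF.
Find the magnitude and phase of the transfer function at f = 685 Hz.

Step 1 — Angular frequency: ω = 2π·685 = 4304 rad/s.
Step 2 — Transfer function: H(jω) = 1/(1 + jωRC).
Step 3 — Denominator: 1 + jωRC = 1 + j·4304·592·0.00019 = 1 + j484.1.
Step 4 — H = 4.267e-06 - j0.002066.
Step 5 — Magnitude: |H| = 0.002066 (-53.7 dB); phase: φ = -89.9°.

|H| = 0.002066 (-53.7 dB), φ = -89.9°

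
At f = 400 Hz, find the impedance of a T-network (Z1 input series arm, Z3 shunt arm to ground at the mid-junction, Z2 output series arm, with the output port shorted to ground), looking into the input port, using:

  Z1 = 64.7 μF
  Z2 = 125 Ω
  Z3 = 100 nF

Step 1 — Angular frequency: ω = 2π·f = 2π·400 = 2513 rad/s.
Step 2 — Component impedances:
  Z1: Z = 1/(jωC) = -j/(ω·C) = 0 - j6.15 Ω
  Z2: Z = R = 125 Ω
  Z3: Z = 1/(jωC) = -j/(ω·C) = 0 - j3979 Ω
Step 3 — With the output port shorted to ground, the output series arm Z2 runs from the junction to ground; the shunt arm Z3 also runs from the junction to ground. They appear in parallel: Z3 || Z2 = 124.9 - j3.923 Ω.
Step 4 — Series with input arm Z1: Z_in = Z1 + (Z3 || Z2) = 124.9 - j10.07 Ω = 125.3∠-4.6° Ω.

Z = 124.9 - j10.07 Ω = 125.3∠-4.6° Ω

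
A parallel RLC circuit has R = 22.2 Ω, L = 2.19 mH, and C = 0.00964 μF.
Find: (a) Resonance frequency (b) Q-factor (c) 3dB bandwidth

Step 1 — Resonance: ω₀ = 1/√(LC) = 1/√(0.00219·9.64e-09) = 2.176e+05 rad/s.
Step 2 — f₀ = ω₀/(2π) = 3.464e+04 Hz.
Step 3 — Parallel Q: Q = R/(ω₀L) = 22.2/(2.176e+05·0.00219) = 0.04658.
Step 4 — Bandwidth: Δω = ω₀/Q = 4.673e+06 rad/s; BW = Δω/(2π) = 7.437e+05 Hz.

(a) f₀ = 3.464e+04 Hz  (b) Q = 0.04658  (c) BW = 7.437e+05 Hz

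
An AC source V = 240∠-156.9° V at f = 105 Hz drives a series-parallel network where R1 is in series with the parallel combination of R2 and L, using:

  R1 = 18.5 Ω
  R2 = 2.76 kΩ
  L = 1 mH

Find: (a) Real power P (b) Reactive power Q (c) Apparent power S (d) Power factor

Step 1 — Angular frequency: ω = 2π·f = 2π·105 = 659.7 rad/s.
Step 2 — Component impedances:
  R1: Z = R = 18.5 Ω
  R2: Z = R = 2760 Ω
  L: Z = jωL = j·659.7·0.001 = 0 + j0.6597 Ω
Step 3 — Parallel branch: R2 || L = 1/(1/R2 + 1/L) = 0.0001577 + j0.6597 Ω.
Step 4 — Series with R1: Z_total = R1 + (R2 || L) = 18.5 + j0.6597 Ω = 18.51∠2.0° Ω.
Step 5 — Source phasor: V = 240∠-156.9° V = -220.8 - j94.16 V.
Step 6 — Current: I = V / Z = -12.1 - j4.658 A = 12.96∠-158.9° A.
Step 7 — Complex power: S = V·I* = 3110 + j110.9 VA.
Step 8 — Real power: P = Re(S) = 3110 W.
Step 9 — Reactive power: Q = Im(S) = 110.9 VAR.
Step 10 — Apparent power: |S| = 3112 VA.
Step 11 — Power factor: PF = P/|S| = 0.9994 (lagging).

(a) P = 3110 W  (b) Q = 110.9 VAR  (c) S = 3112 VA  (d) PF = 0.9994 (lagging)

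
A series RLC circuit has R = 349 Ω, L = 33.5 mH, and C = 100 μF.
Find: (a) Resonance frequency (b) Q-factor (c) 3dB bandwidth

Step 1 — Resonance: ω₀ = 1/√(LC) = 1/√(0.0335·0.0001) = 546.4 rad/s.
Step 2 — f₀ = ω₀/(2π) = 86.96 Hz.
Step 3 — Series Q: Q = ω₀L/R = 546.4·0.0335/349 = 0.05244.
Step 4 — Bandwidth: Δω = ω₀/Q = 1.042e+04 rad/s; BW = Δω/(2π) = 1658 Hz.

(a) f₀ = 86.96 Hz  (b) Q = 0.05244  (c) BW = 1658 Hz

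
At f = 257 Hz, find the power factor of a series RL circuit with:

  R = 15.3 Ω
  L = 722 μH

Step 1 — Angular frequency: ω = 2π·f = 2π·257 = 1615 rad/s.
Step 2 — Component impedances:
  R: Z = R = 15.3 Ω
  L: Z = jωL = j·1615·0.000722 = 0 + j1.166 Ω
Step 3 — Series combination: Z_total = R + L = 15.3 + j1.166 Ω = 15.34∠4.4° Ω.
Step 4 — Power factor: PF = cos(φ) = Re(Z)/|Z| = 15.3/15.344 = 0.9971.
Step 5 — Type: Im(Z) = 1.166 ⇒ lagging (phase φ = 4.4°).

PF = 0.9971 (lagging, φ = 4.4°)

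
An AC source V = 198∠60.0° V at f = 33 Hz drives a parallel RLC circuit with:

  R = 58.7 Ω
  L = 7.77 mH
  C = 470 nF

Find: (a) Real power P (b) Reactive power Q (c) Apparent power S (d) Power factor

Step 1 — Angular frequency: ω = 2π·f = 2π·33 = 207.3 rad/s.
Step 2 — Component impedances:
  R: Z = R = 58.7 Ω
  L: Z = jωL = j·207.3·0.00777 = 0 + j1.611 Ω
  C: Z = 1/(jωC) = -j/(ω·C) = 0 - j1.026e+04 Ω
Step 3 — Parallel combination: 1/Z_total = 1/R + 1/L + 1/C; Z_total = 0.0442 + j1.61 Ω = 1.611∠88.4° Ω.
Step 4 — Source phasor: V = 198∠60.0° V = 99 + j171.5 V.
Step 5 — Current: I = V / Z = 108.1 - j58.52 A = 122.9∠-28.4° A.
Step 6 — Complex power: S = V·I* = 667.9 + j2.433e+04 VA.
Step 7 — Real power: P = Re(S) = 667.9 W.
Step 8 — Reactive power: Q = Im(S) = 2.433e+04 VAR.
Step 9 — Apparent power: |S| = 2.434e+04 VA.
Step 10 — Power factor: PF = P/|S| = 0.02744 (lagging).

(a) P = 667.9 W  (b) Q = 2.433e+04 VAR  (c) S = 2.434e+04 VA  (d) PF = 0.02744 (lagging)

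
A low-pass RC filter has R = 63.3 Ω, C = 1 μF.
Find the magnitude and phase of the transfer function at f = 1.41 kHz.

Step 1 — Angular frequency: ω = 2π·1410 = 8859 rad/s.
Step 2 — Transfer function: H(jω) = 1/(1 + jωRC).
Step 3 — Denominator: 1 + jωRC = 1 + j·8859·63.3·1e-06 = 1 + j0.5608.
Step 4 — H = 0.7608 - j0.4266.
Step 5 — Magnitude: |H| = 0.8722 (-1.2 dB); phase: φ = -29.3°.

|H| = 0.8722 (-1.2 dB), φ = -29.3°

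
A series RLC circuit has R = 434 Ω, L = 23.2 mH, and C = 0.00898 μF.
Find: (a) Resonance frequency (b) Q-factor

Step 1 — Resonance condition Im(Z)=0 gives ω₀ = 1/√(LC).
Step 2 — ω₀ = 1/√(0.0232·8.98e-09) = 6.928e+04 rad/s.
Step 3 — f₀ = ω₀/(2π) = 1.103e+04 Hz.
Step 4 — Series Q: Q = ω₀L/R = 6.928e+04·0.0232/434 = 3.704.

(a) f₀ = 1.103e+04 Hz  (b) Q = 3.704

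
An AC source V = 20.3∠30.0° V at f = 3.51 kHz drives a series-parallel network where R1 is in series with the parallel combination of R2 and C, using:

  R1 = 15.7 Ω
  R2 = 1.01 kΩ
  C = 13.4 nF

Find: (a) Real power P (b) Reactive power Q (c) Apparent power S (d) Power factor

Step 1 — Angular frequency: ω = 2π·f = 2π·3510 = 2.205e+04 rad/s.
Step 2 — Component impedances:
  R1: Z = R = 15.7 Ω
  R2: Z = R = 1010 Ω
  C: Z = 1/(jωC) = -j/(ω·C) = 0 - j3384 Ω
Step 3 — Parallel branch: R2 || C = 1/(1/R2 + 1/C) = 927.4 - j276.8 Ω.
Step 4 — Series with R1: Z_total = R1 + (R2 || C) = 943.1 - j276.8 Ω = 982.9∠-16.4° Ω.
Step 5 — Source phasor: V = 20.3∠30.0° V = 17.58 + j10.15 V.
Step 6 — Current: I = V / Z = 0.01425 + j0.01495 A = 0.02065∠46.4° A.
Step 7 — Complex power: S = V·I* = 0.4023 - j0.1181 VA.
Step 8 — Real power: P = Re(S) = 0.4023 W.
Step 9 — Reactive power: Q = Im(S) = -0.1181 VAR.
Step 10 — Apparent power: |S| = 0.4193 VA.
Step 11 — Power factor: PF = P/|S| = 0.9595 (leading).

(a) P = 0.4023 W  (b) Q = -0.1181 VAR  (c) S = 0.4193 VA  (d) PF = 0.9595 (leading)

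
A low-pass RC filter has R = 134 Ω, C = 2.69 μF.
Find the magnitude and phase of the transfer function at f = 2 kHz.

Step 1 — Angular frequency: ω = 2π·2000 = 1.257e+04 rad/s.
Step 2 — Transfer function: H(jω) = 1/(1 + jωRC).
Step 3 — Denominator: 1 + jωRC = 1 + j·1.257e+04·134·2.69e-06 = 1 + j4.53.
Step 4 — H = 0.04647 - j0.2105.
Step 5 — Magnitude: |H| = 0.2156 (-13.3 dB); phase: φ = -77.6°.

|H| = 0.2156 (-13.3 dB), φ = -77.6°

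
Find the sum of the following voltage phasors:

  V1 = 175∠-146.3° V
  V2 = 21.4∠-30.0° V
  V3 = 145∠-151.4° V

Step 1 — Convert each phasor to rectangular form:
  V1 = 175·(cos(-146.3°) + j·sin(-146.3°)) = -145.6 - j97.1 V
  V2 = 21.4·(cos(-30.0°) + j·sin(-30.0°)) = 18.53 - j10.7 V
  V3 = 145·(cos(-151.4°) + j·sin(-151.4°)) = -127.3 - j69.41 V
Step 2 — Sum components: V_total = -254.4 - j177.2 V.
Step 3 — Convert to polar: |V_total| = 310 V, ∠V_total = -145.1°.

V_total = 310∠-145.1° V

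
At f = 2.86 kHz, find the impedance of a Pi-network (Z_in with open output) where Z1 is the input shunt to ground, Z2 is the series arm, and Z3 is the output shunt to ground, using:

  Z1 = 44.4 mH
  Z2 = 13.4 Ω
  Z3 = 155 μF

Step 1 — Angular frequency: ω = 2π·f = 2π·2860 = 1.797e+04 rad/s.
Step 2 — Component impedances:
  Z1: Z = jωL = j·1.797e+04·0.0444 = 0 + j797.9 Ω
  Z2: Z = R = 13.4 Ω
  Z3: Z = 1/(jωC) = -j/(ω·C) = 0 - j0.359 Ω
Step 3 — With open output, the series arm Z2 and the output shunt Z3 appear in series to ground: Z2 + Z3 = 13.4 - j0.359 Ω.
Step 4 — Parallel with input shunt Z1: Z_in = Z1 || (Z2 + Z3) = 13.41 - j0.1339 Ω = 13.41∠-0.6° Ω.

Z = 13.41 - j0.1339 Ω = 13.41∠-0.6° Ω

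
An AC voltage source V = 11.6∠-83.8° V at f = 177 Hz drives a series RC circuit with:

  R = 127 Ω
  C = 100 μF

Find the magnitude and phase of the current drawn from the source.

Step 1 — Angular frequency: ω = 2π·f = 2π·177 = 1112 rad/s.
Step 2 — Component impedances:
  R: Z = R = 127 Ω
  C: Z = 1/(jωC) = -j/(ω·C) = 0 - j8.992 Ω
Step 3 — Series combination: Z_total = R + C = 127 - j8.992 Ω = 127.3∠-4.0° Ω.
Step 4 — Source phasor: V = 11.6∠-83.8° V = 1.253 - j11.53 V.
Step 5 — Ohm's law: I = V / Z_total = (1.253 - j11.53) / (127 - j8.992) = 0.01621 - j0.08966 A.
Step 6 — Convert to polar: |I| = 0.09111 A, ∠I = -79.8°.

I = 0.09111∠-79.8° A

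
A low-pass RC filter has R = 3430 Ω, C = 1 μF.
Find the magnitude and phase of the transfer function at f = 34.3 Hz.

Step 1 — Angular frequency: ω = 2π·34.3 = 215.5 rad/s.
Step 2 — Transfer function: H(jω) = 1/(1 + jωRC).
Step 3 — Denominator: 1 + jωRC = 1 + j·215.5·3430·1e-06 = 1 + j0.7392.
Step 4 — H = 0.6466 - j0.478.
Step 5 — Magnitude: |H| = 0.8041 (-1.9 dB); phase: φ = -36.5°.

|H| = 0.8041 (-1.9 dB), φ = -36.5°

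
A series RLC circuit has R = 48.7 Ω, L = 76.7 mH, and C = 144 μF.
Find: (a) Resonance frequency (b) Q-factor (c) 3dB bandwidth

Step 1 — Resonance: ω₀ = 1/√(LC) = 1/√(0.0767·0.000144) = 300.9 rad/s.
Step 2 — f₀ = ω₀/(2π) = 47.89 Hz.
Step 3 — Series Q: Q = ω₀L/R = 300.9·0.0767/48.7 = 0.4739.
Step 4 — Bandwidth: Δω = ω₀/Q = 634.9 rad/s; BW = Δω/(2π) = 101.1 Hz.

(a) f₀ = 47.89 Hz  (b) Q = 0.4739  (c) BW = 101.1 Hz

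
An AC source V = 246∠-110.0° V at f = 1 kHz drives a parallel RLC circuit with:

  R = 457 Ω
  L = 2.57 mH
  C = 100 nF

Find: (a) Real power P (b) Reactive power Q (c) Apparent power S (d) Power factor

Step 1 — Angular frequency: ω = 2π·f = 2π·1000 = 6283 rad/s.
Step 2 — Component impedances:
  R: Z = R = 457 Ω
  L: Z = jωL = j·6283·0.00257 = 0 + j16.15 Ω
  C: Z = 1/(jωC) = -j/(ω·C) = 0 - j1592 Ω
Step 3 — Parallel combination: 1/Z_total = 1/R + 1/L + 1/C; Z_total = 0.5816 + j16.29 Ω = 16.3∠88.0° Ω.
Step 4 — Source phasor: V = 246∠-110.0° V = -84.14 - j231.2 V.
Step 5 — Current: I = V / Z = -14.35 + j4.652 A = 15.09∠162.0° A.
Step 6 — Complex power: S = V·I* = 132.4 + j3710 VA.
Step 7 — Real power: P = Re(S) = 132.4 W.
Step 8 — Reactive power: Q = Im(S) = 3710 VAR.
Step 9 — Apparent power: |S| = 3712 VA.
Step 10 — Power factor: PF = P/|S| = 0.03567 (lagging).

(a) P = 132.4 W  (b) Q = 3710 VAR  (c) S = 3712 VA  (d) PF = 0.03567 (lagging)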